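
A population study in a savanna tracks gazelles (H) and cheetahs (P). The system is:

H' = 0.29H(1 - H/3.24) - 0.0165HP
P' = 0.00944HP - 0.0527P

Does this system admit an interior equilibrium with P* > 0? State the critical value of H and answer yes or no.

The predator equation gives dP/dt > 0 only when H > 0.0527/0.00944 = 5.58.
Without the predator, H → K = 3.24. Since 3.24 < 5.58, the predator cannot invade.

Threshold H = 5.58; K < 5.58, so no, the predator goes extinct.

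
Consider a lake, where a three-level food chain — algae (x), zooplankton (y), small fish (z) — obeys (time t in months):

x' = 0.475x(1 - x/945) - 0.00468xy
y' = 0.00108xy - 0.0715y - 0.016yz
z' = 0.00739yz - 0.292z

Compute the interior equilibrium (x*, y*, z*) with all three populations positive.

x* ≈ 577, y* ≈ 39.5, z* ≈ 34.5

From dz/dt = 0: 0.00739y* = 0.292, so y* = 39.5.
From dx/dt = 0: 0.475(1 - x*/945) = 0.00468·39.5, giving x* = 945·(1 - 0.389) = 577.
From dy/dt = 0: 0.00108·577 - 0.0715 = 0.016z*, so z* = 0.552/0.016 = 34.5.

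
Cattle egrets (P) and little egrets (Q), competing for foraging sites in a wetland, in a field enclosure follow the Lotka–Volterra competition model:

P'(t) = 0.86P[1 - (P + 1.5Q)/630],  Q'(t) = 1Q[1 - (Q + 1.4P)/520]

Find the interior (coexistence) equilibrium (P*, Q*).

Setting both brackets to zero gives the nullclines P + 1.5Q = 630 and 1.4P + Q = 520.
Substituting Q = 520 - 1.4P into the first: P(1 - 1.5·1.4) = 630 - 1.5·520.
So P* = -150/-1.1 = 136, and then Q* = 520 - 1.4·136 = 329.

P* ≈ 136, Q* ≈ 329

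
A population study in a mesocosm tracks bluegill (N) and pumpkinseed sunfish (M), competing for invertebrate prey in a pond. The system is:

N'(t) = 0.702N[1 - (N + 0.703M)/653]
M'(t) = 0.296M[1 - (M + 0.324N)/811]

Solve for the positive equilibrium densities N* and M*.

N* ≈ 107, M* ≈ 776

Setting both brackets to zero gives the nullclines N + 0.703M = 653 and 0.324N + M = 811.
Substituting M = 811 - 0.324N into the first: N(1 - 0.703·0.324) = 653 - 0.703·811.
So N* = 82.9/0.772 = 107, and then M* = 811 - 0.324·107 = 776.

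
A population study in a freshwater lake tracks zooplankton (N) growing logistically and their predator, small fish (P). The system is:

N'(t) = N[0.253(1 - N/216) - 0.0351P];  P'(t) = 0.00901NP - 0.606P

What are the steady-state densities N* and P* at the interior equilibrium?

From dP/dt = 0 with P > 0: 0.00901N* = 0.606, so N* = 67.3.
Substitute into dN/dt = 0: 0.253(1 - 67.3/216) = 0.0351P*.
The bracket is 0.689, giving P* = 0.174/0.0351 = 4.96.

N* ≈ 67.3, P* ≈ 4.96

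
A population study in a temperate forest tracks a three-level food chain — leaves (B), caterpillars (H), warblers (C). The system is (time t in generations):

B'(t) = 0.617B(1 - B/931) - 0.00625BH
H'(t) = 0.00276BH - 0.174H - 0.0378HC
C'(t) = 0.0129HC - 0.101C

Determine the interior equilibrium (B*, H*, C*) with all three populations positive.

B* ≈ 857, H* ≈ 7.83, C* ≈ 58

From dC/dt = 0: 0.0129H* = 0.101, so H* = 7.83.
From dB/dt = 0: 0.617(1 - B*/931) = 0.00625·7.83, giving B* = 931·(1 - 0.0793) = 857.
From dH/dt = 0: 0.00276·857 - 0.174 = 0.0378C*, so C* = 2.19/0.0378 = 58.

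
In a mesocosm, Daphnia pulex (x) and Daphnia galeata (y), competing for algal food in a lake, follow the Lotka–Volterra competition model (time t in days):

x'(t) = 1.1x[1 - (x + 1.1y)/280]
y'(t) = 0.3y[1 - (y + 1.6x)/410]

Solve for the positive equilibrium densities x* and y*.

Setting both brackets to zero gives the nullclines x + 1.1y = 280 and 1.6x + y = 410.
Substituting y = 410 - 1.6x into the first: x(1 - 1.1·1.6) = 280 - 1.1·410.
So x* = -171/-0.76 = 225, and then y* = 410 - 1.6·225 = 50.

x* ≈ 225, y* ≈ 50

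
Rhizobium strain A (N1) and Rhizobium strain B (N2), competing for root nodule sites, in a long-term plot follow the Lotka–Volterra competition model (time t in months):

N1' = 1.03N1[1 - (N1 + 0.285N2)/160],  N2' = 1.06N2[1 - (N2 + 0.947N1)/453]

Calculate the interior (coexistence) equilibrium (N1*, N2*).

N1* ≈ 42.3, N2* ≈ 413

Setting both brackets to zero gives the nullclines N1 + 0.285N2 = 160 and 0.947N1 + N2 = 453.
Substituting N2 = 453 - 0.947N1 into the first: N1(1 - 0.285·0.947) = 160 - 0.285·453.
So N1* = 30.9/0.73 = 42.3, and then N2* = 453 - 0.947·42.3 = 413.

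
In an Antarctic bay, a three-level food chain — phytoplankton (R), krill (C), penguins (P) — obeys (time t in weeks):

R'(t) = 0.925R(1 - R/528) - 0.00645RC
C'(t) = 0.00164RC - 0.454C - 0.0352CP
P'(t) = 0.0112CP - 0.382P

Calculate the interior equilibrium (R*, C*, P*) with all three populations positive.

From dP/dt = 0: 0.0112C* = 0.382, so C* = 34.1.
From dR/dt = 0: 0.925(1 - R*/528) = 0.00645·34.1, giving R* = 528·(1 - 0.238) = 402.
From dC/dt = 0: 0.00164·402 - 0.454 = 0.0352P*, so P* = 0.206/0.0352 = 5.85.

R* ≈ 402, C* ≈ 34.1, P* ≈ 5.85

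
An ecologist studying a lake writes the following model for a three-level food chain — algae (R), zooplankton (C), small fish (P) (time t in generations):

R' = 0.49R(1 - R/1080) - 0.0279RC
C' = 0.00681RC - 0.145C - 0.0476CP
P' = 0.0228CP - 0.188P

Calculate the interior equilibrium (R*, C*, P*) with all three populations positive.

R* ≈ 573, C* ≈ 8.25, P* ≈ 78.9

From dP/dt = 0: 0.0228C* = 0.188, so C* = 8.25.
From dR/dt = 0: 0.49(1 - R*/1080) = 0.0279·8.25, giving R* = 1080·(1 - 0.469) = 573.
From dC/dt = 0: 0.00681·573 - 0.145 = 0.0476P*, so P* = 3.76/0.0476 = 78.9.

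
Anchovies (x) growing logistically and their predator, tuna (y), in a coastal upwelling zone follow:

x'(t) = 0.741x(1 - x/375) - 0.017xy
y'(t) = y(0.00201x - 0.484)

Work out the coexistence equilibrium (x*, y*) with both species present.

x* ≈ 241, y* ≈ 15.6

From dy/dt = 0 with y > 0: 0.00201x* = 0.484, so x* = 241.
Substitute into dx/dt = 0: 0.741(1 - 241/375) = 0.017y*.
The bracket is 0.358, giving y* = 0.265/0.017 = 15.6.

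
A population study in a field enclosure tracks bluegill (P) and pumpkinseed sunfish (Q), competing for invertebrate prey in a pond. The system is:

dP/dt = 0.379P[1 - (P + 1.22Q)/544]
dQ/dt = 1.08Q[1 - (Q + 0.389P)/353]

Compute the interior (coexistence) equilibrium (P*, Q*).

P* ≈ 216, Q* ≈ 269

Setting both brackets to zero gives the nullclines P + 1.22Q = 544 and 0.389P + Q = 353.
Substituting Q = 353 - 0.389P into the first: P(1 - 1.22·0.389) = 544 - 1.22·353.
So P* = 113/0.525 = 216, and then Q* = 353 - 0.389·216 = 269.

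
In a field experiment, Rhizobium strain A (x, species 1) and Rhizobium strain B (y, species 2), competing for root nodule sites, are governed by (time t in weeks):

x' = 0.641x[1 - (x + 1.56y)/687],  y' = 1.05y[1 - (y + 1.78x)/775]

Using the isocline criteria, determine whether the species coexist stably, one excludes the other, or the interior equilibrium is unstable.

Compare the nullcline intercepts: K1/α12 = 687/1.56 = 440 < K2 = 775; K2/α21 = 775/1.78 = 435 < K1 = 687.
Since both are reversed, neither can invade when rare; the interior point is a saddle.

unstable coexistence (outcome depends on initial conditions)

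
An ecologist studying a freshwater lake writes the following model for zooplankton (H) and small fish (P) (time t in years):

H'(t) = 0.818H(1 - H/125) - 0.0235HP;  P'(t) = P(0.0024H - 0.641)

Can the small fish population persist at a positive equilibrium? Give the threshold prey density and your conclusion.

The predator equation gives dP/dt > 0 only when H > 0.641/0.0024 = 267.
Without the predator, H → K = 125. Since 125 < 267, the predator cannot invade.

Threshold H = 267; K < 267, so no, the predator goes extinct.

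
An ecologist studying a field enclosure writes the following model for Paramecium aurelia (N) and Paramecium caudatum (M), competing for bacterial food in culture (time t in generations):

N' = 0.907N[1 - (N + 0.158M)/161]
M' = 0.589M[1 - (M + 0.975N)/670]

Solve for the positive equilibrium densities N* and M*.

Setting both brackets to zero gives the nullclines N + 0.158M = 161 and 0.975N + M = 670.
Substituting M = 670 - 0.975N into the first: N(1 - 0.158·0.975) = 161 - 0.158·670.
So N* = 55.1/0.846 = 65.2, and then M* = 670 - 0.975·65.2 = 606.

N* ≈ 65.2, M* ≈ 606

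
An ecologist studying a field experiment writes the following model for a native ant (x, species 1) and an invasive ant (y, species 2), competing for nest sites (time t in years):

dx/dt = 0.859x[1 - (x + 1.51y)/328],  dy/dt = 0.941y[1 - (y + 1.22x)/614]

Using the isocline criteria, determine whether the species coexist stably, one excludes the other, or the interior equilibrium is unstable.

species 2 excludes species 1

Compare the nullcline intercepts: K1/α12 = 328/1.51 = 217 < K2 = 614; K2/α21 = 614/1.22 = 503 > K1 = 328.
Since the inequalities point opposite ways, species 2 can invade but species 1 cannot.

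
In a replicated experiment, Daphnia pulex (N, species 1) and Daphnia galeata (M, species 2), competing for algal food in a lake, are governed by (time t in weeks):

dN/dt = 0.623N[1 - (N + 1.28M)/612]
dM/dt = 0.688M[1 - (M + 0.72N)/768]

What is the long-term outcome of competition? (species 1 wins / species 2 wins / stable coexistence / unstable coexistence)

Compare the nullcline intercepts: K1/α12 = 612/1.28 = 478 < K2 = 768; K2/α21 = 768/0.72 = 1070 > K1 = 612.
Since the inequalities point opposite ways, species 2 can invade but species 1 cannot.

species 2 excludes species 1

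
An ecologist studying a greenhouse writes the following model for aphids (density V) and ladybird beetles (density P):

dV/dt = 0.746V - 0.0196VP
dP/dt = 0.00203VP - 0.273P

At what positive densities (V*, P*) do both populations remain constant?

V* ≈ 134, P* ≈ 38.1

Set dP/dt = 0 with P > 0: 0.00203V - 0.273 = 0, so V* = 0.273/0.00203 = 134.
Set dV/dt = 0 with V > 0: 0.746 - 0.0196P = 0, so P* = 0.746/0.0196 = 38.1.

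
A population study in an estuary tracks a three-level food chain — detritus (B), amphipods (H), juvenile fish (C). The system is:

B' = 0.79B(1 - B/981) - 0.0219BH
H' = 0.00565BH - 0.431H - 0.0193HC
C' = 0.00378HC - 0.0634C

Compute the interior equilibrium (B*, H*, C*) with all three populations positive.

B* ≈ 525, H* ≈ 16.8, C* ≈ 131

From dC/dt = 0: 0.00378H* = 0.0634, so H* = 16.8.
From dB/dt = 0: 0.79(1 - B*/981) = 0.0219·16.8, giving B* = 981·(1 - 0.465) = 525.
From dH/dt = 0: 0.00565·525 - 0.431 = 0.0193C*, so C* = 2.53/0.0193 = 131.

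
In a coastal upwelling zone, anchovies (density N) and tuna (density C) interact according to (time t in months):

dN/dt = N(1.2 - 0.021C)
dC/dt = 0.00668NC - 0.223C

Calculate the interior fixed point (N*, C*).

N* ≈ 33.4, C* ≈ 57.1

Set dC/dt = 0 with C > 0: 0.00668N - 0.223 = 0, so N* = 0.223/0.00668 = 33.4.
Set dN/dt = 0 with N > 0: 1.2 - 0.021C = 0, so C* = 1.2/0.021 = 57.1.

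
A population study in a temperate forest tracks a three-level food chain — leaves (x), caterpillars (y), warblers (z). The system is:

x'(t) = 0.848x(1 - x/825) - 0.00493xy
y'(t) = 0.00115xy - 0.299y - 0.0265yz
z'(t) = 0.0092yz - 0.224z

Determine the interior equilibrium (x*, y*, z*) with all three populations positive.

From dz/dt = 0: 0.0092y* = 0.224, so y* = 24.3.
From dx/dt = 0: 0.848(1 - x*/825) = 0.00493·24.3, giving x* = 825·(1 - 0.142) = 708.
From dy/dt = 0: 0.00115·708 - 0.299 = 0.0265z*, so z* = 0.515/0.0265 = 19.5.

x* ≈ 708, y* ≈ 24.3, z* ≈ 19.5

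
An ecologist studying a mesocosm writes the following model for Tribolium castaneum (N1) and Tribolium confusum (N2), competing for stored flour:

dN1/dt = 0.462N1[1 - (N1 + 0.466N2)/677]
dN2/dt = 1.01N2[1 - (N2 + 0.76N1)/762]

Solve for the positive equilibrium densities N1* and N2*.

Setting both brackets to zero gives the nullclines N1 + 0.466N2 = 677 and 0.76N1 + N2 = 762.
Substituting N2 = 762 - 0.76N1 into the first: N1(1 - 0.466·0.76) = 677 - 0.466·762.
So N1* = 322/0.646 = 498, and then N2* = 762 - 0.76·498 = 383.

N1* ≈ 498, N2* ≈ 383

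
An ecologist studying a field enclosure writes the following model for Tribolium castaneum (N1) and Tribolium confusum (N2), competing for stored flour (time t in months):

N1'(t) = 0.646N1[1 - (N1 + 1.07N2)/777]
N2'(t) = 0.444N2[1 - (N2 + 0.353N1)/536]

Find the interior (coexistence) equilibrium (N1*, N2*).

N1* ≈ 327, N2* ≈ 421

Setting both brackets to zero gives the nullclines N1 + 1.07N2 = 777 and 0.353N1 + N2 = 536.
Substituting N2 = 536 - 0.353N1 into the first: N1(1 - 1.07·0.353) = 777 - 1.07·536.
So N1* = 203/0.622 = 327, and then N2* = 536 - 0.353·327 = 421.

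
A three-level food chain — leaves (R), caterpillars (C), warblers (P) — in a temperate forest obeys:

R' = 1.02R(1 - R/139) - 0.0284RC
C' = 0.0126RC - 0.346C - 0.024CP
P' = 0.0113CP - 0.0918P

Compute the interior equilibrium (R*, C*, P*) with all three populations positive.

From dP/dt = 0: 0.0113C* = 0.0918, so C* = 8.12.
From dR/dt = 0: 1.02(1 - R*/139) = 0.0284·8.12, giving R* = 139·(1 - 0.226) = 108.
From dC/dt = 0: 0.0126·108 - 0.346 = 0.024P*, so P* = 1.01/0.024 = 42.1.

R* ≈ 108, C* ≈ 8.12, P* ≈ 42.1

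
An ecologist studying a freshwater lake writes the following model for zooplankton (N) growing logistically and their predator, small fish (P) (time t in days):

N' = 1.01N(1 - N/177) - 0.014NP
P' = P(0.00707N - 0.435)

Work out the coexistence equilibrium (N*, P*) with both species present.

N* ≈ 61.5, P* ≈ 47.1

From dP/dt = 0 with P > 0: 0.00707N* = 0.435, so N* = 61.5.
Substitute into dN/dt = 0: 1.01(1 - 61.5/177) = 0.014P*.
The bracket is 0.652, giving P* = 0.659/0.014 = 47.1.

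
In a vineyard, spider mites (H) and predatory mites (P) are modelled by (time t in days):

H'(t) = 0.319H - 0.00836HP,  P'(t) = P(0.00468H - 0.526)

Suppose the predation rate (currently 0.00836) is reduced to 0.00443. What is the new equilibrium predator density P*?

At the interior fixed point, setting dH/dt = 0 with H > 0 fixes P* = (prey growth rate)/(HP coefficient) — independent of the other coefficients.
With the change, P* = 0.319/0.00443 = 72; it rises from 38.2.

P* ≈ 72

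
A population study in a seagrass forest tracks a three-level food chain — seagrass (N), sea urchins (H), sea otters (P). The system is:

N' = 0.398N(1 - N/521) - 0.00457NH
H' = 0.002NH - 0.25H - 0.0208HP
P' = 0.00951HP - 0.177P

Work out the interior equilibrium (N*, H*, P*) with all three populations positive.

N* ≈ 410, H* ≈ 18.6, P* ≈ 27.4

From dP/dt = 0: 0.00951H* = 0.177, so H* = 18.6.
From dN/dt = 0: 0.398(1 - N*/521) = 0.00457·18.6, giving N* = 521·(1 - 0.214) = 410.
From dH/dt = 0: 0.002·410 - 0.25 = 0.0208P*, so P* = 0.569/0.0208 = 27.4.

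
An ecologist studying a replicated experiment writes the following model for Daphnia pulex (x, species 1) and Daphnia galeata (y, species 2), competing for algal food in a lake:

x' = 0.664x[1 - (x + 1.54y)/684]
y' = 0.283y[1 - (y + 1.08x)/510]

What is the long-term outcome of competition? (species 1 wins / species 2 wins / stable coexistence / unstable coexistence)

Compare the nullcline intercepts: K1/α12 = 684/1.54 = 444 < K2 = 510; K2/α21 = 510/1.08 = 472 < K1 = 684.
Since both are reversed, neither can invade when rare; the interior point is a saddle.

unstable coexistence (outcome depends on initial conditions)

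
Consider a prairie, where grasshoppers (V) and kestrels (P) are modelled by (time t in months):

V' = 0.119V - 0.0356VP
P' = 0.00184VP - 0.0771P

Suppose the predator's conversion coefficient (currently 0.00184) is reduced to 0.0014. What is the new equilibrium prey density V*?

At the interior fixed point, setting dP/dt = 0 with P > 0 fixes V* = (predator death rate)/(VP coefficient) — independent of the other coefficients.
With the change, V* = 0.0771/0.0014 = 55.1; it rises from 41.9.

V* ≈ 55.1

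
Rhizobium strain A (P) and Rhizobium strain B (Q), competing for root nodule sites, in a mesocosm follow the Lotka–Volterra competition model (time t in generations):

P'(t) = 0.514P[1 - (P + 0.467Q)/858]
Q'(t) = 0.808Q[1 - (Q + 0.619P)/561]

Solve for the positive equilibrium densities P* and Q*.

Setting both brackets to zero gives the nullclines P + 0.467Q = 858 and 0.619P + Q = 561.
Substituting Q = 561 - 0.619P into the first: P(1 - 0.467·0.619) = 858 - 0.467·561.
So P* = 596/0.711 = 838, and then Q* = 561 - 0.619·838 = 42.1.

P* ≈ 838, Q* ≈ 42.1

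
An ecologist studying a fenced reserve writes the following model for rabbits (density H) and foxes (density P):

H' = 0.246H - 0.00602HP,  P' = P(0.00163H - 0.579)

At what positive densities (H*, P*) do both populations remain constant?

Set dP/dt = 0 with P > 0: 0.00163H - 0.579 = 0, so H* = 0.579/0.00163 = 355.
Set dH/dt = 0 with H > 0: 0.246 - 0.00602P = 0, so P* = 0.246/0.00602 = 40.9.

H* ≈ 355, P* ≈ 40.9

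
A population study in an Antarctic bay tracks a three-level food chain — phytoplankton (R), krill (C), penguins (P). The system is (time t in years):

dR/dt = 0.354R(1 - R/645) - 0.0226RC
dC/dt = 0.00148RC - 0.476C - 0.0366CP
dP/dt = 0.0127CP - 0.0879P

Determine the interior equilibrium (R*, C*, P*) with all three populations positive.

R* ≈ 360, C* ≈ 6.92, P* ≈ 1.55

From dP/dt = 0: 0.0127C* = 0.0879, so C* = 6.92.
From dR/dt = 0: 0.354(1 - R*/645) = 0.0226·6.92, giving R* = 645·(1 - 0.442) = 360.
From dC/dt = 0: 0.00148·360 - 0.476 = 0.0366P*, so P* = 0.0568/0.0366 = 1.55.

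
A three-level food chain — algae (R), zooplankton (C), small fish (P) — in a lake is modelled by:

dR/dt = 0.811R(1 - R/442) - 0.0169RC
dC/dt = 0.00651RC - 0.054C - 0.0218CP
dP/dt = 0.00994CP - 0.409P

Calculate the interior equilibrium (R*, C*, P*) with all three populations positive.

R* ≈ 63, C* ≈ 41.1, P* ≈ 16.3

From dP/dt = 0: 0.00994C* = 0.409, so C* = 41.1.
From dR/dt = 0: 0.811(1 - R*/442) = 0.0169·41.1, giving R* = 442·(1 - 0.857) = 63.
From dC/dt = 0: 0.00651·63 - 0.054 = 0.0218P*, so P* = 0.356/0.0218 = 16.3.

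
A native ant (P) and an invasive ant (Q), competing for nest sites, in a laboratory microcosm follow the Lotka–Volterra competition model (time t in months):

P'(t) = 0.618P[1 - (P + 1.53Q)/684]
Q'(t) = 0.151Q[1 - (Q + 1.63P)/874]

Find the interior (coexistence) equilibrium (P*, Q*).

Setting both brackets to zero gives the nullclines P + 1.53Q = 684 and 1.63P + Q = 874.
Substituting Q = 874 - 1.63P into the first: P(1 - 1.53·1.63) = 684 - 1.53·874.
So P* = -653/-1.49 = 437, and then Q* = 874 - 1.63·437 = 161.

P* ≈ 437, Q* ≈ 161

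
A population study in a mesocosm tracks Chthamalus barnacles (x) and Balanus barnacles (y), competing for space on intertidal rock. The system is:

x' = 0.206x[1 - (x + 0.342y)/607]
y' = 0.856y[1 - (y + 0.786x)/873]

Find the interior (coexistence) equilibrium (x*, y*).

Setting both brackets to zero gives the nullclines x + 0.342y = 607 and 0.786x + y = 873.
Substituting y = 873 - 0.786x into the first: x(1 - 0.342·0.786) = 607 - 0.342·873.
So x* = 308/0.731 = 422, and then y* = 873 - 0.786·422 = 541.

x* ≈ 422, y* ≈ 541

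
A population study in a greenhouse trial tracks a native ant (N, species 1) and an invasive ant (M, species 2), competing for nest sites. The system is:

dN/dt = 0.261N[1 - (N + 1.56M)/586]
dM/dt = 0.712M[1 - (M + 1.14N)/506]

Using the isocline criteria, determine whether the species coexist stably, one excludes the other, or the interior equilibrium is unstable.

Compare the nullcline intercepts: K1/α12 = 586/1.56 = 376 < K2 = 506; K2/α21 = 506/1.14 = 444 < K1 = 586.
Since both are reversed, neither can invade when rare; the interior point is a saddle.

unstable coexistence (outcome depends on initial conditions)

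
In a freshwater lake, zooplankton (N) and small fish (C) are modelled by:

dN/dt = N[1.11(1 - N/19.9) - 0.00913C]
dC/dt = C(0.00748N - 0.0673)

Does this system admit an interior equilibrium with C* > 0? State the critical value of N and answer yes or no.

The predator equation gives dC/dt > 0 only when N > 0.0673/0.00748 = 9.
Without the predator, N → K = 19.9. Since 19.9 > 9, the predator can invade and persist.

Threshold N = 9; K > 9, so yes, the predator persists.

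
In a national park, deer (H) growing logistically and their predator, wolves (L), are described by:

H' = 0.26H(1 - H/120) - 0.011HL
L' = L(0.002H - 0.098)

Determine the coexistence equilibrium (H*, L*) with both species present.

H* ≈ 49, L* ≈ 14

From dL/dt = 0 with L > 0: 0.002H* = 0.098, so H* = 49.
Substitute into dH/dt = 0: 0.26(1 - 49/120) = 0.011L*.
The bracket is 0.592, giving L* = 0.154/0.011 = 14.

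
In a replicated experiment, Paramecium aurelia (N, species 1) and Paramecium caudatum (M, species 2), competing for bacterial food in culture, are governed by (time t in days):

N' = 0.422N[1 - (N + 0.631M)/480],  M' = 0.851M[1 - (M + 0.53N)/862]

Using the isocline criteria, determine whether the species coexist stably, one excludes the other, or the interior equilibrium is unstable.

Compare the nullcline intercepts: K1/α12 = 480/0.631 = 761 < K2 = 862; K2/α21 = 862/0.53 = 1630 > K1 = 480.
Since the inequalities point opposite ways, species 2 can invade but species 1 cannot.

species 2 excludes species 1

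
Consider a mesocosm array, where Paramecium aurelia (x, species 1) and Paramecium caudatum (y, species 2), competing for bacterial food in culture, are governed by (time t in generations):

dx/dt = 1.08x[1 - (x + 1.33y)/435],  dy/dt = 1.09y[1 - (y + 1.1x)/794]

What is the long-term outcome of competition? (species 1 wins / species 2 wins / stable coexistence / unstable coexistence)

Compare the nullcline intercepts: K1/α12 = 435/1.33 = 327 < K2 = 794; K2/α21 = 794/1.1 = 722 > K1 = 435.
Since the inequalities point opposite ways, species 2 can invade but species 1 cannot.

species 2 excludes species 1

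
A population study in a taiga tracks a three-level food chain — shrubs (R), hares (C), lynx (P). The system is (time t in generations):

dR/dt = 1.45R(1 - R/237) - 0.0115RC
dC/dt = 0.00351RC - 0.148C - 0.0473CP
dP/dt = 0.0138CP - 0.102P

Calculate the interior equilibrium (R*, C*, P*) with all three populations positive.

R* ≈ 223, C* ≈ 7.39, P* ≈ 13.4

From dP/dt = 0: 0.0138C* = 0.102, so C* = 7.39.
From dR/dt = 0: 1.45(1 - R*/237) = 0.0115·7.39, giving R* = 237·(1 - 0.0586) = 223.
From dC/dt = 0: 0.00351·223 - 0.148 = 0.0473P*, so P* = 0.635/0.0473 = 13.4.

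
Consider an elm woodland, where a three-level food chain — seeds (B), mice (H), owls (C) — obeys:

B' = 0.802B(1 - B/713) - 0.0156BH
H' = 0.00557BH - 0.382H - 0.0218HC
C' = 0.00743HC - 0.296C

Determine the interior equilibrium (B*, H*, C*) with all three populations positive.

B* ≈ 160, H* ≈ 39.8, C* ≈ 23.5

From dC/dt = 0: 0.00743H* = 0.296, so H* = 39.8.
From dB/dt = 0: 0.802(1 - B*/713) = 0.0156·39.8, giving B* = 713·(1 - 0.775) = 160.
From dH/dt = 0: 0.00557·160 - 0.382 = 0.0218C*, so C* = 0.512/0.0218 = 23.5.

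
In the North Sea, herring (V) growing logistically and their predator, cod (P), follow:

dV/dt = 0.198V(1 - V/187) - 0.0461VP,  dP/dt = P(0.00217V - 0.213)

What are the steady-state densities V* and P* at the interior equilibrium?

From dP/dt = 0 with P > 0: 0.00217V* = 0.213, so V* = 98.2.
Substitute into dV/dt = 0: 0.198(1 - 98.2/187) = 0.0461P*.
The bracket is 0.475, giving P* = 0.0941/0.0461 = 2.04.

V* ≈ 98.2, P* ≈ 2.04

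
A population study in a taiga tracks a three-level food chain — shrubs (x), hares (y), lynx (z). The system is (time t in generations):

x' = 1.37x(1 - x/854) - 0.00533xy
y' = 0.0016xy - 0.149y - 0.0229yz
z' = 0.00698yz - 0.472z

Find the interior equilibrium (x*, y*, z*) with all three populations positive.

x* ≈ 629, y* ≈ 67.6, z* ≈ 37.5

From dz/dt = 0: 0.00698y* = 0.472, so y* = 67.6.
From dx/dt = 0: 1.37(1 - x*/854) = 0.00533·67.6, giving x* = 854·(1 - 0.263) = 629.
From dy/dt = 0: 0.0016·629 - 0.149 = 0.0229z*, so z* = 0.858/0.0229 = 37.5.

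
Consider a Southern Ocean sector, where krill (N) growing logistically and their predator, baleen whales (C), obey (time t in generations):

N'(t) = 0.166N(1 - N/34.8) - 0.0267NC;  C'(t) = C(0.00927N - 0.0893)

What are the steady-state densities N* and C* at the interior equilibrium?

From dC/dt = 0 with C > 0: 0.00927N* = 0.0893, so N* = 9.63.
Substitute into dN/dt = 0: 0.166(1 - 9.63/34.8) = 0.0267C*.
The bracket is 0.723, giving C* = 0.12/0.0267 = 4.5.

N* ≈ 9.63, C* ≈ 4.5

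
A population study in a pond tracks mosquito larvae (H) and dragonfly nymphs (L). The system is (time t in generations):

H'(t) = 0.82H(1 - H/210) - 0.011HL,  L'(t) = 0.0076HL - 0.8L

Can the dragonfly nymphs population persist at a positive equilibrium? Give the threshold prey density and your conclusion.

Threshold H = 105; K > 105, so yes, the predator persists.

The predator equation gives dL/dt > 0 only when H > 0.8/0.0076 = 105.
Without the predator, H → K = 210. Since 210 > 105, the predator can invade and persist.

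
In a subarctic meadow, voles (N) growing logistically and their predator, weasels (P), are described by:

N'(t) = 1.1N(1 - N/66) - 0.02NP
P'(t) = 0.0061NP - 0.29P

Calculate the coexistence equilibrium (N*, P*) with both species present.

N* ≈ 47.5, P* ≈ 15.4

From dP/dt = 0 with P > 0: 0.0061N* = 0.29, so N* = 47.5.
Substitute into dN/dt = 0: 1.1(1 - 47.5/66) = 0.02P*.
The bracket is 0.28, giving P* = 0.308/0.02 = 15.4.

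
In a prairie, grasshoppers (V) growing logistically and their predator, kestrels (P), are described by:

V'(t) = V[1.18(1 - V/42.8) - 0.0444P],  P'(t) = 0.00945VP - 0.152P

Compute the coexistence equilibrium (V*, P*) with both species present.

From dP/dt = 0 with P > 0: 0.00945V* = 0.152, so V* = 16.1.
Substitute into dV/dt = 0: 1.18(1 - 16.1/42.8) = 0.0444P*.
The bracket is 0.624, giving P* = 0.737/0.0444 = 16.6.

V* ≈ 16.1, P* ≈ 16.6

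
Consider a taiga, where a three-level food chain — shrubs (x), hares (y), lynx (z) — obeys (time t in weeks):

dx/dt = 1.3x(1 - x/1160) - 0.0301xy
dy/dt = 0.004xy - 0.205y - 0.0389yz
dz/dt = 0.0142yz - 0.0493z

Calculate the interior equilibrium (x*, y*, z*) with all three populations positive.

From dz/dt = 0: 0.0142y* = 0.0493, so y* = 3.47.
From dx/dt = 0: 1.3(1 - x*/1160) = 0.0301·3.47, giving x* = 1160·(1 - 0.0804) = 1070.
From dy/dt = 0: 0.004·1070 - 0.205 = 0.0389z*, so z* = 4.06/0.0389 = 104.

x* ≈ 1070, y* ≈ 3.47, z* ≈ 104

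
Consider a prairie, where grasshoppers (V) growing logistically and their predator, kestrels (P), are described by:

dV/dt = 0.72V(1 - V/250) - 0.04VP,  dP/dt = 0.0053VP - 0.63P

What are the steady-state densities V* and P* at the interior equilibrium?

From dP/dt = 0 with P > 0: 0.0053V* = 0.63, so V* = 119.
Substitute into dV/dt = 0: 0.72(1 - 119/250) = 0.04P*.
The bracket is 0.525, giving P* = 0.378/0.04 = 9.44.

V* ≈ 119, P* ≈ 9.44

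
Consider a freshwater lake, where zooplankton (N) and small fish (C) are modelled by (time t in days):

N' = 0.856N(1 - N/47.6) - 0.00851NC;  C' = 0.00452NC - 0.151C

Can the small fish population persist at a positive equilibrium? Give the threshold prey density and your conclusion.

Threshold N = 33.4; K > 33.4, so yes, the predator persists.

The predator equation gives dC/dt > 0 only when N > 0.151/0.00452 = 33.4.
Without the predator, N → K = 47.6. Since 47.6 > 33.4, the predator can invade and persist.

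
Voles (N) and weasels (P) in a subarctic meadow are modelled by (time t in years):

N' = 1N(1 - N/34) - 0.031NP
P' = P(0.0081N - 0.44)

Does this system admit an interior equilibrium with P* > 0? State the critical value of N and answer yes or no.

The predator equation gives dP/dt > 0 only when N > 0.44/0.0081 = 54.3.
Without the predator, N → K = 34. Since 34 < 54.3, the predator cannot invade.

Threshold N = 54.3; K < 54.3, so no, the predator goes extinct.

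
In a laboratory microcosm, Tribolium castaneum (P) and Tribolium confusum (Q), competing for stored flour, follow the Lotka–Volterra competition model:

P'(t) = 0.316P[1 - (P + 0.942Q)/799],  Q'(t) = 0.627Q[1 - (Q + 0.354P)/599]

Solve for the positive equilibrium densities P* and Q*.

P* ≈ 352, Q* ≈ 474

Setting both brackets to zero gives the nullclines P + 0.942Q = 799 and 0.354P + Q = 599.
Substituting Q = 599 - 0.354P into the first: P(1 - 0.942·0.354) = 799 - 0.942·599.
So P* = 235/0.667 = 352, and then Q* = 599 - 0.354·352 = 474.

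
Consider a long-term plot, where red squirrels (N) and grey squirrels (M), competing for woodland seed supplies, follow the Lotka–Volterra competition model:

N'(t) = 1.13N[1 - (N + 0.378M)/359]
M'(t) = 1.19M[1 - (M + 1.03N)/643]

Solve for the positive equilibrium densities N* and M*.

Setting both brackets to zero gives the nullclines N + 0.378M = 359 and 1.03N + M = 643.
Substituting M = 643 - 1.03N into the first: N(1 - 0.378·1.03) = 359 - 0.378·643.
So N* = 116/0.611 = 190, and then M* = 643 - 1.03·190 = 447.

N* ≈ 190, M* ≈ 447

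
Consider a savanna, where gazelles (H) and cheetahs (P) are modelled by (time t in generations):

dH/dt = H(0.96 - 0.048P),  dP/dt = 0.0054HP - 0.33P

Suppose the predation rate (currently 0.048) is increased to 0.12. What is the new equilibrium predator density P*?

P* ≈ 8

At the interior fixed point, setting dH/dt = 0 with H > 0 fixes P* = (prey growth rate)/(HP coefficient) — independent of the other coefficients.
With the change, P* = 0.96/0.12 = 8; it falls from 20.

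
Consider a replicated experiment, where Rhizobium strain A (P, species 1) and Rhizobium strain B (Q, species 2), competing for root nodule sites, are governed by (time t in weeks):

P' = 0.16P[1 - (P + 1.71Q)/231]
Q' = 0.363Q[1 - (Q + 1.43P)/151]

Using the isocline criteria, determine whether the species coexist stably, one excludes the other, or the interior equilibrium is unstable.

unstable coexistence (outcome depends on initial conditions)

Compare the nullcline intercepts: K1/α12 = 231/1.71 = 135 < K2 = 151; K2/α21 = 151/1.43 = 106 < K1 = 231.
Since both are reversed, neither can invade when rare; the interior point is a saddle.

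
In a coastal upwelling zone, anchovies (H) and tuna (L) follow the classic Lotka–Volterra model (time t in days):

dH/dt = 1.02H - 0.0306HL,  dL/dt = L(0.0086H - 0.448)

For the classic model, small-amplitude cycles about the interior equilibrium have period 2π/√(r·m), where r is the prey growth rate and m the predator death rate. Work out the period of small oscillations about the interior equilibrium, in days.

Here r = 1.02 and m = 0.448, so r·m = 0.457.
ω = √0.457 = 0.676 per day, hence T = 2π/ω ≈ 9.29 days.

T ≈ 9.29 days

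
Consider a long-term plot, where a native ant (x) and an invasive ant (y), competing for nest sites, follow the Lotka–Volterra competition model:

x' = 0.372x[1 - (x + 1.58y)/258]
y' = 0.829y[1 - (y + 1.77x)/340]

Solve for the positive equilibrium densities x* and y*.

Setting both brackets to zero gives the nullclines x + 1.58y = 258 and 1.77x + y = 340.
Substituting y = 340 - 1.77x into the first: x(1 - 1.58·1.77) = 258 - 1.58·340.
So x* = -279/-1.8 = 155, and then y* = 340 - 1.77·155 = 64.9.

x* ≈ 155, y* ≈ 64.9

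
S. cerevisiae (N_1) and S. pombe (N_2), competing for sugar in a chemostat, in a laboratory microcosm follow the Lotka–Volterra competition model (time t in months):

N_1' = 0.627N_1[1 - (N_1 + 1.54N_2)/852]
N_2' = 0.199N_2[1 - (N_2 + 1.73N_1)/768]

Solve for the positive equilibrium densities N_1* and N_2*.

N_1* ≈ 199, N_2* ≈ 424

Setting both brackets to zero gives the nullclines N_1 + 1.54N_2 = 852 and 1.73N_1 + N_2 = 768.
Substituting N_2 = 768 - 1.73N_1 into the first: N_1(1 - 1.54·1.73) = 852 - 1.54·768.
So N_1* = -331/-1.66 = 199, and then N_2* = 768 - 1.73·199 = 424.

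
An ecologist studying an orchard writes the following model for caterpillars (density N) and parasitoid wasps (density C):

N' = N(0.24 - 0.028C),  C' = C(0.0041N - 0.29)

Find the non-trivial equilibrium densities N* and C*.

Set dC/dt = 0 with C > 0: 0.0041N - 0.29 = 0, so N* = 0.29/0.0041 = 70.7.
Set dN/dt = 0 with N > 0: 0.24 - 0.028C = 0, so C* = 0.24/0.028 = 8.57.

N* ≈ 70.7, C* ≈ 8.57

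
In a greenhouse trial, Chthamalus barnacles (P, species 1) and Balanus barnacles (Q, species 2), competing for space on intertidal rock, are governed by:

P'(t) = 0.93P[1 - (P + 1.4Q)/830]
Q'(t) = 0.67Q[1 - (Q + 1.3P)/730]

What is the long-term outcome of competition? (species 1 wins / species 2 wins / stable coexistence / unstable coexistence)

unstable coexistence (outcome depends on initial conditions)

Compare the nullcline intercepts: K1/α12 = 830/1.4 = 593 < K2 = 730; K2/α21 = 730/1.3 = 562 < K1 = 830.
Since both are reversed, neither can invade when rare; the interior point is a saddle.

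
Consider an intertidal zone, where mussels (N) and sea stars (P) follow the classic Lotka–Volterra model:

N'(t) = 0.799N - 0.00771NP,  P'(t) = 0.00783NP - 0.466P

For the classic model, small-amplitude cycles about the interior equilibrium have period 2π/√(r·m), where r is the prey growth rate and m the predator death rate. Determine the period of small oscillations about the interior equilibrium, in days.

Here r = 0.799 and m = 0.466, so r·m = 0.372.
ω = √0.372 = 0.61 per day, hence T = 2π/ω ≈ 10.3 days.

T ≈ 10.3 days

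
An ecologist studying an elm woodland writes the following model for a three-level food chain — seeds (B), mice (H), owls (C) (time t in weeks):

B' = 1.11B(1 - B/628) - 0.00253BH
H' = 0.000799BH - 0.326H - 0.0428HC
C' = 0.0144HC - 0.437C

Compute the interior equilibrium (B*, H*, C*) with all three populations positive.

From dC/dt = 0: 0.0144H* = 0.437, so H* = 30.3.
From dB/dt = 0: 1.11(1 - B*/628) = 0.00253·30.3, giving B* = 628·(1 - 0.0692) = 585.
From dH/dt = 0: 0.000799·585 - 0.326 = 0.0428C*, so C* = 0.141/0.0428 = 3.3.

B* ≈ 585, H* ≈ 30.3, C* ≈ 3.3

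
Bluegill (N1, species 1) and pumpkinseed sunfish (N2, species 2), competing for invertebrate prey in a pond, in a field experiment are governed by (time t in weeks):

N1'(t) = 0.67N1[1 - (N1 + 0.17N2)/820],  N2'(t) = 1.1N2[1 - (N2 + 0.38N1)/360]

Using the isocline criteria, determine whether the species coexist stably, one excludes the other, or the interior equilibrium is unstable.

Compare the nullcline intercepts: K1/α12 = 820/0.17 = 4820 > K2 = 360; K2/α21 = 360/0.38 = 947 > K1 = 820.
Since both inequalities hold, each species can invade when rare, so the interior equilibrium is stable.

stable coexistence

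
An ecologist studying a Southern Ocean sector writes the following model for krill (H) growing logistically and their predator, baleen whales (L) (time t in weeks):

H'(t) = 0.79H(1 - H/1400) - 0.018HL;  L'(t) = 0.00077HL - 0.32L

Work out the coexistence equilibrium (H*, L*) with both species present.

From dL/dt = 0 with L > 0: 0.00077H* = 0.32, so H* = 416.
Substitute into dH/dt = 0: 0.79(1 - 416/1400) = 0.018L*.
The bracket is 0.703, giving L* = 0.555/0.018 = 30.9.

H* ≈ 416, L* ≈ 30.9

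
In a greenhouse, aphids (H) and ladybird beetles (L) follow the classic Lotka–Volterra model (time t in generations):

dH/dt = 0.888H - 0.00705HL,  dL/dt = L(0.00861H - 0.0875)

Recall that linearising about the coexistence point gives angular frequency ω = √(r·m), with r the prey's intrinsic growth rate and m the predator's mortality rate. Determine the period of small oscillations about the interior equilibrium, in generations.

T ≈ 22.5 generations

Here r = 0.888 and m = 0.0875, so r·m = 0.0777.
ω = √0.0777 = 0.279 per generation, hence T = 2π/ω ≈ 22.5 generations.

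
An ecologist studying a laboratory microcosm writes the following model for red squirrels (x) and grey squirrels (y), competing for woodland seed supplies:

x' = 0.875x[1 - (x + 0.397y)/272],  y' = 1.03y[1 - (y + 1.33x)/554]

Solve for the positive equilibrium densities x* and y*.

x* ≈ 110, y* ≈ 407

Setting both brackets to zero gives the nullclines x + 0.397y = 272 and 1.33x + y = 554.
Substituting y = 554 - 1.33x into the first: x(1 - 0.397·1.33) = 272 - 0.397·554.
So x* = 52.1/0.472 = 110, and then y* = 554 - 1.33·110 = 407.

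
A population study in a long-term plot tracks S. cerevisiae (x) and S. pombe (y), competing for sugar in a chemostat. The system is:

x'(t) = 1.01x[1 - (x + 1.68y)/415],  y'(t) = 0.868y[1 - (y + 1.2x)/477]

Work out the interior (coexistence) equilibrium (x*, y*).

x* ≈ 380, y* ≈ 20.7

Setting both brackets to zero gives the nullclines x + 1.68y = 415 and 1.2x + y = 477.
Substituting y = 477 - 1.2x into the first: x(1 - 1.68·1.2) = 415 - 1.68·477.
So x* = -386/-1.02 = 380, and then y* = 477 - 1.2·380 = 20.7.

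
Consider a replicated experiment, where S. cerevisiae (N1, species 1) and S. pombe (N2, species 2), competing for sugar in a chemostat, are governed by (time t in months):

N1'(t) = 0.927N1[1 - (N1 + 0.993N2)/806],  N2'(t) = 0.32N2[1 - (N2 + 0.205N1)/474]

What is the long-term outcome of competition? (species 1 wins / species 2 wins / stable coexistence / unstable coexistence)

Compare the nullcline intercepts: K1/α12 = 806/0.993 = 812 > K2 = 474; K2/α21 = 474/0.205 = 2310 > K1 = 806.
Since both inequalities hold, each species can invade when rare, so the interior equilibrium is stable.

stable coexistence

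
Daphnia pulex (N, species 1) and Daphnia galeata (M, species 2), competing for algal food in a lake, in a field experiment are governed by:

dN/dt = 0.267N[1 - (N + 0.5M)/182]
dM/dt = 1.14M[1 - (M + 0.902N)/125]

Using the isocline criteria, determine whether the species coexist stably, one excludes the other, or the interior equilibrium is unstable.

species 1 excludes species 2

Compare the nullcline intercepts: K1/α12 = 182/0.5 = 364 > K2 = 125; K2/α21 = 125/0.902 = 139 < K1 = 182.
Since the inequalities point opposite ways, species 1 can invade but species 2 cannot.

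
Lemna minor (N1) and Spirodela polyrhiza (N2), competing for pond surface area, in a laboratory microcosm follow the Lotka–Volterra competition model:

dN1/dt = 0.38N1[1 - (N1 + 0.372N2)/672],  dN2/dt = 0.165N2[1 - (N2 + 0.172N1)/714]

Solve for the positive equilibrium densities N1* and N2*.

N1* ≈ 434, N2* ≈ 639

Setting both brackets to zero gives the nullclines N1 + 0.372N2 = 672 and 0.172N1 + N2 = 714.
Substituting N2 = 714 - 0.172N1 into the first: N1(1 - 0.372·0.172) = 672 - 0.372·714.
So N1* = 406/0.936 = 434, and then N2* = 714 - 0.172·434 = 639.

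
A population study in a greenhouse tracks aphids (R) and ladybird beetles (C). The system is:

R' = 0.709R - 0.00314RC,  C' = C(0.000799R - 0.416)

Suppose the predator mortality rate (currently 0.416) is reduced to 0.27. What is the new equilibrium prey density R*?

R* ≈ 338

At the interior fixed point, setting dC/dt = 0 with C > 0 fixes R* = (predator death rate)/(RC coefficient) — independent of the other coefficients.
With the change, R* = 0.27/0.000799 = 338; it falls from 521.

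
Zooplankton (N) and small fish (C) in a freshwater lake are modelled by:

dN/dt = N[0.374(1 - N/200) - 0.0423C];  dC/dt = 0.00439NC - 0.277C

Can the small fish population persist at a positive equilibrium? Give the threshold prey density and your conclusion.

Threshold N = 63.1; K > 63.1, so yes, the predator persists.

The predator equation gives dC/dt > 0 only when N > 0.277/0.00439 = 63.1.
Without the predator, N → K = 200. Since 200 > 63.1, the predator can invade and persist.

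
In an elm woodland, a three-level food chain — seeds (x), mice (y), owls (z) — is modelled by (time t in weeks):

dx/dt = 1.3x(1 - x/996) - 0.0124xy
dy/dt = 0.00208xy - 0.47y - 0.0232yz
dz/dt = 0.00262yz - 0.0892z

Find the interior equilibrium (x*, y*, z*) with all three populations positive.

x* ≈ 673, y* ≈ 34, z* ≈ 40

From dz/dt = 0: 0.00262y* = 0.0892, so y* = 34.
From dx/dt = 0: 1.3(1 - x*/996) = 0.0124·34, giving x* = 996·(1 - 0.325) = 673.
From dy/dt = 0: 0.00208·673 - 0.47 = 0.0232z*, so z* = 0.929/0.0232 = 40.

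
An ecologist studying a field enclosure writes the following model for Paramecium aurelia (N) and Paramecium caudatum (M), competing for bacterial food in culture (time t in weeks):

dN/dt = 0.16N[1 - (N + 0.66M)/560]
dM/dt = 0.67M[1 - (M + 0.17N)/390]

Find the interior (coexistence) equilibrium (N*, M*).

N* ≈ 341, M* ≈ 332

Setting both brackets to zero gives the nullclines N + 0.66M = 560 and 0.17N + M = 390.
Substituting M = 390 - 0.17N into the first: N(1 - 0.66·0.17) = 560 - 0.66·390.
So N* = 303/0.888 = 341, and then M* = 390 - 0.17·341 = 332.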